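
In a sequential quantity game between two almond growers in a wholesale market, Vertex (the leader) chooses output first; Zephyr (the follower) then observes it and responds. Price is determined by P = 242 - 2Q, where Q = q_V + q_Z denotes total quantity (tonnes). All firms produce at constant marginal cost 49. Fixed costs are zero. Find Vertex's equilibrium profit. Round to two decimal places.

2328.06

The follower Zephyr best-responds to any q_V: π_Z = (242 - 2Q)q_Z - 49q_Z.
∂π_Z/∂q_Z = 193 - 2q_V - 4q_Z = 0 gives the reaction function q_Z = (193 - 2q_V)/4.
The leader anticipates this reaction. Substituting into P = 242 - 2Q gives P = 291/2 - q_V, so π_V = (291/2 - q_V)q_V - 49q_V.
The leader's first-order condition 193/2 - 2q_V = 0 yields q_V = 193/4.
Then q_Z = (193 - 2·(193/4))/4 = 193/8.
Price P = 242 - 2·(579/8) = 389/4.
Vertex's profit: (389/4 - 49)·(193/4) = 2328.0625.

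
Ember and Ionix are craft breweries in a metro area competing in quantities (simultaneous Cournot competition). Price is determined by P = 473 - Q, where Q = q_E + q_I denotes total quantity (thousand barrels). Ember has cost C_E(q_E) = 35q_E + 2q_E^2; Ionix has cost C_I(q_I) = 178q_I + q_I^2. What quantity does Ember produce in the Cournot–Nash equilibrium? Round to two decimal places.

Ember's profit: π_E = (473 - Q)q_E - (35q_E + 2q_E²). Setting ∂π_E/∂q_E = 0: 438 - 6q_E - (q_I) = 0.
Ionix's first-order condition: 295 - 4q_I - (q_E) = 0.
Best responses: q_E = (438 - q_I)/6, q_I = (295 - q_E)/4.
Substituting one into the other gives q_E = 1457/23 and q_I = 1332/23.

63.35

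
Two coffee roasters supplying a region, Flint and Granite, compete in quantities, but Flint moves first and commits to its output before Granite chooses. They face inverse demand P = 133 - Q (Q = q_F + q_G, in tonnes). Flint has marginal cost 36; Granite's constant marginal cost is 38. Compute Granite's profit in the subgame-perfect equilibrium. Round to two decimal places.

The follower Granite best-responds to any q_F: π_G = (133 - Q)q_G - 38q_G.
Setting the follower's marginal profit to zero, 95 - q_F - 2q_G = 0, i.e. q_G = (95 - q_F)/2.
The leader anticipates this reaction. Substituting into P = 133 - Q gives P = 171/2 - (1/2)q_F, so π_F = (171/2 - (1/2)q_F)q_F - 36q_F.
Maximising: ∂π_F/∂q_F = 99/2 - q_F = 0, giving q_F = 99/2.
Then q_G = (95 - 99/2)/2 = 91/4.
Price P = 133 - 289/4 = 243/4.
Granite's profit: (243/4 - 38)·(91/4) = 517.5625.

517.56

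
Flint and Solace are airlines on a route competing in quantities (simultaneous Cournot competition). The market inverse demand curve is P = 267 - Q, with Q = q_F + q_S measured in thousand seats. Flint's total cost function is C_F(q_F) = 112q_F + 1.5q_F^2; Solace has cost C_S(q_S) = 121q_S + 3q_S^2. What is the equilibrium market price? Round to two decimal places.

224.21

Flint's profit: π_F = (267 - Q)q_F - (112q_F + (3/2)q_F²). Setting ∂π_F/∂q_F = 0: 155 - 5q_F - (q_S) = 0.
Solace's first-order condition: 146 - 8q_S - (q_F) = 0.
Rearranging gives the reaction functions q_F = (155 - q_S)/5 and q_S = (146 - q_F)/8.
Solving the pair: q_F = 1094/39, q_S = 575/39.
Total output Q = 1669/39, so price P = 267 - 1669/39 = 224.2051.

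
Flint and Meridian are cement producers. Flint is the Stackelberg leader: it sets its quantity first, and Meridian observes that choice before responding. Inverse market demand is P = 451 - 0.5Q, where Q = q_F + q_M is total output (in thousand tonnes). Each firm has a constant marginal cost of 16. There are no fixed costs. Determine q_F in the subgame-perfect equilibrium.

Solve by backward induction. Given q_F, the follower Meridian maximises π_M = (451 - (1/2)q_F - (1/2)q_M)q_M - 16q_M.
Follower FOC: 435 - (1/2)q_F - q_M = 0, so q_M(q_F) = (435 - (1/2)q_F).
The leader anticipates this reaction. Substituting into P = 451 - 0.5Q gives P = 467/2 - (1/4)q_F, so π_F = (467/2 - (1/4)q_F)q_F - 16q_F.
Maximising: ∂π_F/∂q_F = 435/2 - (1/2)q_F = 0, giving q_F = 435.
Then q_M = (435 - (1/2)·435) = 435/2.

435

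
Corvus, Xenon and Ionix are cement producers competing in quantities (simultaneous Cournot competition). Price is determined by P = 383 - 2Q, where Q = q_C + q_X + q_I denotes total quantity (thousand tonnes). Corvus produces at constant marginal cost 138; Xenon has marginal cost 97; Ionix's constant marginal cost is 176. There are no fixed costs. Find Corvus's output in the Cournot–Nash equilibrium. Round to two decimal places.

Corvus's profit: π_C = (383 - 2Q)q_C - (138q_C). Setting ∂π_C/∂q_C = 0: 245 - 4q_C - 2(q_X + q_I) = 0.
Xenon's first-order condition: 286 - 4q_X - 2(q_C + q_I) = 0.
Ionix's profit: π_I = (383 - 2Q)q_I - (176q_I). Setting ∂π_I/∂q_I = 0: 207 - 4q_I - 2(q_C + q_X) = 0.
Summing all 3 equations gives 738 − 8Q = 0, hence Q = 369/4.
Back-substituting: q_C = (245 − 369/2)/2 = 121/4, q_X = (286 − 369/2)/2 = 203/4, q_I = (207 − 369/2)/2 = 45/4.

30.25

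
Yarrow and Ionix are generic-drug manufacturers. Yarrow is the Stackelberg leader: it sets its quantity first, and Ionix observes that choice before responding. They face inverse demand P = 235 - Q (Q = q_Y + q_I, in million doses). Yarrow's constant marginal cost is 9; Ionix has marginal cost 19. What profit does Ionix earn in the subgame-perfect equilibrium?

2401

The follower Ionix best-responds to any q_Y: π_I = (235 - Q)q_I - 19q_I.
∂π_I/∂q_I = 216 - q_Y - 2q_I = 0 gives the reaction function q_I = (216 - q_Y)/2.
The leader anticipates this reaction. Substituting into P = 235 - Q gives P = 127 - (1/2)q_Y, so π_Y = (127 - (1/2)q_Y)q_Y - 9q_Y.
Maximising: ∂π_Y/∂q_Y = 118 - q_Y = 0, giving q_Y = 118.
Then q_I = (216 - 118)/2 = 49.
Price P = 235 - 167 = 68.
Ionix's profit: (68 - 19)·49 = 2401.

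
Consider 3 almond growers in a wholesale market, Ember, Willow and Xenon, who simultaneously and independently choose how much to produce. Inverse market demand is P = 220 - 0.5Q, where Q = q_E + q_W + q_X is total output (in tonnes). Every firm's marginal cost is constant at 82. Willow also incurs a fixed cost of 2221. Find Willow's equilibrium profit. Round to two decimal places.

Each firm earns π_i = (220 - 0.5Q)q_i - 82q_i.
Setting ∂π_i/∂q_i = 0 with rivals' quantities fixed: 138 - q_i - (1/2)·Σ_{j≠i} q_j = 0.
With identical firms every q_j equals q_i, so Σ_{j≠i} q_j = 2q_i and 138 = 2q_i, giving q_i = 69.
Price P = 220 - (1/2)·207 = 233/2.
Willow's profit: (233/2 - 82)·69 - 2221 = 319/2.

159.50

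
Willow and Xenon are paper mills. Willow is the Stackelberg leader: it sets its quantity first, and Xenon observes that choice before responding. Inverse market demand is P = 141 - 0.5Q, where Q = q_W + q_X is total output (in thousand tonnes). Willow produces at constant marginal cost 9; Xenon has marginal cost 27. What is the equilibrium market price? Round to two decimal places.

46.50

Solve by backward induction. Given q_W, the follower Xenon maximises π_X = (141 - (1/2)q_W - (1/2)q_X)q_X - 27q_X.
Setting the follower's marginal profit to zero, 114 - (1/2)q_W - q_X = 0, i.e. q_X = (114 - (1/2)q_W).
The leader anticipates this reaction. Substituting into P = 141 - 0.5Q gives P = 84 - (1/4)q_W, so π_W = (84 - (1/4)q_W)q_W - 9q_W.
The leader's first-order condition 75 - (1/2)q_W = 0 yields q_W = 150.
Then q_X = (114 - (1/2)·150) = 39.
Total output Q = 189, so price P = 141 - (1/2)·189 = 93/2.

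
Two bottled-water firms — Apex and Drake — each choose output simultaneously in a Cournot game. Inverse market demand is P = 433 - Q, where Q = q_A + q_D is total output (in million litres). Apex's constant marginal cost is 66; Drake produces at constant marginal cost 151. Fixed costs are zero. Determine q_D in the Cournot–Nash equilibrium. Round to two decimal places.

Apex's profit: π_A = (433 - Q)q_A - (66q_A). Setting ∂π_A/∂q_A = 0: 367 - 2q_A - (q_D) = 0.
Drake's first-order condition: 282 - 2q_D - (q_A) = 0.
Rearranging gives the reaction functions q_A = (367 - q_D)/2 and q_D = (282 - q_A)/2.
Substituting one into the other gives q_A = 452/3 and q_D = 197/3.

65.67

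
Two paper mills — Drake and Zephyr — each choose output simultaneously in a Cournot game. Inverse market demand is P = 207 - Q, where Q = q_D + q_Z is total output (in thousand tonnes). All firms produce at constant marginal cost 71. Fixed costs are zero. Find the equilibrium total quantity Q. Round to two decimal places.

A representative firm's profit is π_i = q_i(207 - Q) - 71q_i.
First-order condition (treating rivals' output as given): 136 - 2q_i - q_j = 0.
By symmetry each firm produces the same amount; substituting q_j = q_i yields q_i = 136/3.
Total output Q = 136/3 + 136/3 = 272/3.

90.67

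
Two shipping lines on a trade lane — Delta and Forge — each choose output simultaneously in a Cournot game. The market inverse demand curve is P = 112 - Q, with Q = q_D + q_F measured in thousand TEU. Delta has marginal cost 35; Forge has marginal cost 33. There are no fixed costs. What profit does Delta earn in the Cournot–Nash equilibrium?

625

Delta's profit: π_D = (112 - Q)q_D - (35q_D). Setting ∂π_D/∂q_D = 0: 77 - 2q_D - (q_F) = 0.
Forge's first-order condition: 79 - 2q_F - (q_D) = 0.
Rearranging gives the reaction functions q_D = (77 - q_F)/2 and q_F = (79 - q_D)/2.
Substituting one into the other gives q_D = 25 and q_F = 27.
Price P = 112 - 52 = 60.
Delta's profit: (60 - 35)·25 = 625.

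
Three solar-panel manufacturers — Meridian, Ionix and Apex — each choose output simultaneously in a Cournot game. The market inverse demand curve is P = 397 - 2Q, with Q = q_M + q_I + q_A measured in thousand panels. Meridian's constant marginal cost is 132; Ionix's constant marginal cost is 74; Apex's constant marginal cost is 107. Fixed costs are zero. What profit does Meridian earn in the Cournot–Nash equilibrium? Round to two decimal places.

Meridian's profit: π_M = (397 - 2Q)q_M - (132q_M). Setting ∂π_M/∂q_M = 0: 265 - 4q_M - 2(q_I + q_A) = 0.
Ionix's first-order condition: 323 - 4q_I - 2(q_M + q_A) = 0.
Apex's first-order condition: 290 - 4q_A - 2(q_M + q_I) = 0.
Adding the 3 conditions: 878 − 4Q − 4Q = 0, i.e. Q = 439/4.
Back-substituting: q_M = (265 − 439/2)/2 = 91/4, q_I = (323 − 439/2)/2 = 207/4, q_A = (290 − 439/2)/2 = 141/4.
Price P = 397 - 2·(439/4) = 355/2.
Meridian's profit: (355/2 - 132)·(91/4) = 1035.1250.

1035.13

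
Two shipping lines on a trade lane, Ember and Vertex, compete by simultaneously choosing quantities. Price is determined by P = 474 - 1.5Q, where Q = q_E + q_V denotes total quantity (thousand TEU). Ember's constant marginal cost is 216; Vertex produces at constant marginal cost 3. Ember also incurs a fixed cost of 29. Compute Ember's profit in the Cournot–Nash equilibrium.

Ember's profit: π_E = (474 - 1.5Q)q_E - (216q_E). Setting ∂π_E/∂q_E = 0: 258 - 3q_E - (3/2)(q_V) = 0.
Vertex's profit: π_V = (474 - 1.5Q)q_V - (3q_V). Setting ∂π_V/∂q_V = 0: 471 - 3q_V - (3/2)(q_E) = 0.
Rearranging gives the reaction functions q_E = (258 - (3/2)q_V)/3 and q_V = (471 - (3/2)q_E)/3.
Substituting one into the other gives q_E = 10 and q_V = 152.
Price P = 474 - (3/2)·162 = 231.
Ember's profit: (231 - 216)·10 - 29 = 121.

121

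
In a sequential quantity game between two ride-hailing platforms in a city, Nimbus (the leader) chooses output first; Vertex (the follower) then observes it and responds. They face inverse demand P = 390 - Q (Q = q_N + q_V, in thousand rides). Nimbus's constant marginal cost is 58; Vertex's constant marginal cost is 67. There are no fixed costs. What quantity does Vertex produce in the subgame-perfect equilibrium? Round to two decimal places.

76.25

The follower Vertex best-responds to any q_N: π_V = (390 - Q)q_V - 67q_V.
Setting the follower's marginal profit to zero, 323 - q_N - 2q_V = 0, i.e. q_V = (323 - q_N)/2.
Nimbus substitutes q_V(q_N) into its own profit: π_N = q_N(390 - q_N - (323 - q_N)/2) - 58q_N = (457/2 - (1/2)q_N)q_N - 58q_N.
The leader's first-order condition 341/2 - q_N = 0 yields q_N = 341/2.
Then q_V = (323 - 341/2)/2 = 305/4.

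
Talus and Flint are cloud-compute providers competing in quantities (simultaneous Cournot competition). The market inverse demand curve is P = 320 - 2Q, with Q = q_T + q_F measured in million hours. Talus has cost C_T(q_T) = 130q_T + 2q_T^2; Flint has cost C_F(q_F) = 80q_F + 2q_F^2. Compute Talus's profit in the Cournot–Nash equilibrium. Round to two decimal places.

Talus's profit: π_T = (320 - 2Q)q_T - (130q_T + 2q_T²). Setting ∂π_T/∂q_T = 0: 190 - 8q_T - 2(q_F) = 0.
Flint's profit: π_F = (320 - 2Q)q_F - (80q_F + 2q_F²). Setting ∂π_F/∂q_F = 0: 240 - 8q_F - 2(q_T) = 0.
Best responses: q_T = (190 - 2q_F)/8, q_F = (240 - 2q_T)/8.
Substituting one into the other gives q_T = 52/3 and q_F = 77/3.
Price P = 320 - 2·43 = 234.
Talus's profit: 234·(52/3) - 130·(52/3) - 2(52/3)² = 1201.7778.

1201.78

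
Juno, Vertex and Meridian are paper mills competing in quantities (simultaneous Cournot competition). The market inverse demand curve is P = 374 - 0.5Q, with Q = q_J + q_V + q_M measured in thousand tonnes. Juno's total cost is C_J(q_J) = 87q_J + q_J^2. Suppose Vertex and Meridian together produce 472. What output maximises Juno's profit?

17

With rivals' combined output fixed at 472, Juno's profit is π_J = (374 - (1/2)·472 - (1/2)q_J)q_J - (87q_J + q_J²) = (138 - (1/2)q_J)q_J - (87q_J + q_J²).
∂π_J/∂q_J = 51 - 3q_J = 0, so q_J = 17.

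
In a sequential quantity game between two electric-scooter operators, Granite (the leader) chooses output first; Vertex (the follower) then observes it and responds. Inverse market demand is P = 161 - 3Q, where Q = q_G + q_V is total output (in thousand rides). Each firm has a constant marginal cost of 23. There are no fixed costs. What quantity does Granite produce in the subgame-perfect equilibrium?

23

The follower Vertex best-responds to any q_G: π_V = (161 - 3Q)q_V - 23q_V.
Follower FOC: 138 - 3q_G - 6q_V = 0, so q_V(q_G) = (138 - 3q_G)/6.
The leader anticipates this reaction. Substituting into P = 161 - 3Q gives P = 92 - (3/2)q_G, so π_G = (92 - (3/2)q_G)q_G - 23q_G.
Leader FOC: 69 - 3q_G = 0, so q_G = 23.
Then q_V = (138 - 3·23)/6 = 23/2.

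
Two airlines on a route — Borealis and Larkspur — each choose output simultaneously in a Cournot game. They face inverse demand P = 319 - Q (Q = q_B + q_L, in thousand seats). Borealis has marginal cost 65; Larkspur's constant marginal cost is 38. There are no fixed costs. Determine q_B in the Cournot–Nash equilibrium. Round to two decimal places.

75.67

Borealis's profit: π_B = (319 - Q)q_B - (65q_B). Setting ∂π_B/∂q_B = 0: 254 - 2q_B - (q_L) = 0.
Larkspur's profit: π_L = (319 - Q)q_L - (38q_L). Setting ∂π_L/∂q_L = 0: 281 - 2q_L - (q_B) = 0.
So q_B = (254 - q_L)/2 and q_L = (281 - q_B)/2.
Substituting one into the other gives q_B = 227/3 and q_L = 308/3.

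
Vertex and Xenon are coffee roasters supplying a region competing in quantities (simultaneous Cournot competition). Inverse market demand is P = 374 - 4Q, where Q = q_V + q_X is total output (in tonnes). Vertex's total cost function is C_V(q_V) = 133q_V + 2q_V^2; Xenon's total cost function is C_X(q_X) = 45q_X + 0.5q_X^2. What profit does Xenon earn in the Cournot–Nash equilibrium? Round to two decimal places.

4734.07

Vertex's profit: π_V = (374 - 4Q)q_V - (133q_V + 2q_V²). Setting ∂π_V/∂q_V = 0: 241 - 12q_V - 4(q_X) = 0.
Xenon's first-order condition: 329 - 9q_X - 4(q_V) = 0.
So q_V = (241 - 4q_X)/12 and q_X = (329 - 4q_V)/9.
Substituting one into the other gives q_V = 853/92 and q_X = 746/23.
Price P = 374 - 4·41.7065 = 207.1739.
Xenon's profit: 207.1739·(746/23) - 45·(746/23) - (1/2)(746/23)² = 4734.0681.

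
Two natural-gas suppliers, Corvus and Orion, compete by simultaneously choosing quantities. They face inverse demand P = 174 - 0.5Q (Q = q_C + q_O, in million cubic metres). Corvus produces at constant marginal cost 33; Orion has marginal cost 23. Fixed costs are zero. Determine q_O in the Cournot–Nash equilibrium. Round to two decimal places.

Corvus's profit: π_C = (174 - 0.5Q)q_C - (33q_C). Setting ∂π_C/∂q_C = 0: 141 - q_C - (1/2)(q_O) = 0.
Orion's first-order condition: 151 - q_O - (1/2)(q_C) = 0.
Rearranging gives the reaction functions q_C = (141 - (1/2)q_O) and q_O = (151 - (1/2)q_C).
Substituting one into the other gives q_C = 262/3 and q_O = 322/3.

107.33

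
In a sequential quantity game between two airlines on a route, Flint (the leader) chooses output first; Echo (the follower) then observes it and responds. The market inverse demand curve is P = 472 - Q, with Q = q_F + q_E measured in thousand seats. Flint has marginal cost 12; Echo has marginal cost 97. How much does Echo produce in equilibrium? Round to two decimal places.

The follower Echo best-responds to any q_F: π_E = (472 - Q)q_E - 97q_E.
Setting the follower's marginal profit to zero, 375 - q_F - 2q_E = 0, i.e. q_E = (375 - q_F)/2.
The leader anticipates this reaction. Substituting into P = 472 - Q gives P = 569/2 - (1/2)q_F, so π_F = (569/2 - (1/2)q_F)q_F - 12q_F.
Leader FOC: 545/2 - q_F = 0, so q_F = 545/2.
Then q_E = (375 - 545/2)/2 = 205/4.

51.25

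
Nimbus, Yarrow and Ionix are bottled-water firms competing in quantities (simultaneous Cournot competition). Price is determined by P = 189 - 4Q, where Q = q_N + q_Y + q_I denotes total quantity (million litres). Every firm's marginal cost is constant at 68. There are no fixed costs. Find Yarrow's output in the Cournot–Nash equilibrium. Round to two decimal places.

A representative firm's profit is π_i = q_i(189 - 4Q) - 68q_i.
Setting ∂π_i/∂q_i = 0 with rivals' quantities fixed: 121 - 8q_i - 4·Σ_{j≠i} q_j = 0.
With identical firms every q_j equals q_i, so Σ_{j≠i} q_j = 2q_i and 121 = 16q_i, giving q_i = 121/16.

7.56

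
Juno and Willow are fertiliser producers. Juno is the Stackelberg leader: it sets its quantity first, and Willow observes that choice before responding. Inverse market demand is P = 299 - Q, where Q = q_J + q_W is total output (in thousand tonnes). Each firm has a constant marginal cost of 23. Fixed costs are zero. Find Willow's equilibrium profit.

The follower Willow best-responds to any q_J: π_W = (299 - Q)q_W - 23q_W.
Setting the follower's marginal profit to zero, 276 - q_J - 2q_W = 0, i.e. q_W = (276 - q_J)/2.
The leader anticipates this reaction. Substituting into P = 299 - Q gives P = 161 - (1/2)q_J, so π_J = (161 - (1/2)q_J)q_J - 23q_J.
Leader FOC: 138 - q_J = 0, so q_J = 138.
Then q_W = (276 - 138)/2 = 69.
Price P = 299 - 207 = 92.
Willow's profit: (92 - 23)·69 = 4761.

4761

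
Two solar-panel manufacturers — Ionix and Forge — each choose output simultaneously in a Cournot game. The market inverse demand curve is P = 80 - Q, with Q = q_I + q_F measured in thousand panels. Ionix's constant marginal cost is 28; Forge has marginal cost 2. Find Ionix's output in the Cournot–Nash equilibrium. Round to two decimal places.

8.67

Ionix's profit: π_I = (80 - Q)q_I - (28q_I). Setting ∂π_I/∂q_I = 0: 52 - 2q_I - (q_F) = 0.
Forge's first-order condition: 78 - 2q_F - (q_I) = 0.
Best responses: q_I = (52 - q_F)/2, q_F = (78 - q_I)/2.
Substituting one into the other gives q_I = 26/3 and q_F = 104/3.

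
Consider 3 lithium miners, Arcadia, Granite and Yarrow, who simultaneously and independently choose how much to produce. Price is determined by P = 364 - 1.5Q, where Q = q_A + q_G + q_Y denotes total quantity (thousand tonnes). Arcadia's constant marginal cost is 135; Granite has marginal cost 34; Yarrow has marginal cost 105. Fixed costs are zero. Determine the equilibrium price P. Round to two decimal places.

159.50

Arcadia's profit: π_A = (364 - 1.5Q)q_A - (135q_A). Setting ∂π_A/∂q_A = 0: 229 - 3q_A - (3/2)(q_G + q_Y) = 0.
Granite's profit: π_G = (364 - 1.5Q)q_G - (34q_G). Setting ∂π_G/∂q_G = 0: 330 - 3q_G - (3/2)(q_A + q_Y) = 0.
Yarrow's profit: π_Y = (364 - 1.5Q)q_Y - (105q_Y). Setting ∂π_Y/∂q_Y = 0: 259 - 3q_Y - (3/2)(q_A + q_G) = 0.
Summing all 3 equations gives 818 − 6Q = 0, hence Q = 409/3.
Back-substituting: q_A = (229 − 409/2)/(3/2) = 49/3, q_G = (330 − 409/2)/(3/2) = 251/3, q_Y = (259 − 409/2)/(3/2) = 109/3.
Total output Q = 409/3, so price P = 364 - (3/2)·(409/3) = 319/2.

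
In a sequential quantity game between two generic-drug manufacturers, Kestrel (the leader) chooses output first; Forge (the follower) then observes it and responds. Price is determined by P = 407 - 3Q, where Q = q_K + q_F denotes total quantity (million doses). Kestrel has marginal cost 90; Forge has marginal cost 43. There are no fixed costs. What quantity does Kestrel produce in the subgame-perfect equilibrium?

The follower Forge best-responds to any q_K: π_F = (407 - 3Q)q_F - 43q_F.
∂π_F/∂q_F = 364 - 3q_K - 6q_F = 0 gives the reaction function q_F = (364 - 3q_K)/6.
The leader anticipates this reaction. Substituting into P = 407 - 3Q gives P = 225 - (3/2)q_K, so π_K = (225 - (3/2)q_K)q_K - 90q_K.
Maximising: ∂π_K/∂q_K = 135 - 3q_K = 0, giving q_K = 45.
Then q_F = (364 - 3·45)/6 = 229/6.

45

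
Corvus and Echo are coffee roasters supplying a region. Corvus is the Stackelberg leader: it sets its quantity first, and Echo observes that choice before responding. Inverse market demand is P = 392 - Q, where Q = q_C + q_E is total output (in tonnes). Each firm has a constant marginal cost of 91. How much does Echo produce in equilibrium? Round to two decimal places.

Solve by backward induction. Given q_C, the follower Echo maximises π_E = (392 - q_C - q_E)q_E - 91q_E.
∂π_E/∂q_E = 301 - q_C - 2q_E = 0 gives the reaction function q_E = (301 - q_C)/2.
Corvus substitutes q_E(q_C) into its own profit: π_C = q_C(392 - q_C - (301 - q_C)/2) - 91q_C = (483/2 - (1/2)q_C)q_C - 91q_C.
Leader FOC: 301/2 - q_C = 0, so q_C = 301/2.
Then q_E = (301 - 301/2)/2 = 301/4.

75.25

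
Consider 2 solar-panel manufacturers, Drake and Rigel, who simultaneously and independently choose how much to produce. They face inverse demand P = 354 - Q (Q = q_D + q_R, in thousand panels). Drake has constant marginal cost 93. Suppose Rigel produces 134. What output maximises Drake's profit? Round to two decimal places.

63.50

With the rival's output fixed at 134, Drake's profit is π_D = (354 - 134 - q_D)q_D - (93q_D) = (220 - q_D)q_D - (93q_D).
∂π_D/∂q_D = 127 - 2q_D = 0, so q_D = 127/2.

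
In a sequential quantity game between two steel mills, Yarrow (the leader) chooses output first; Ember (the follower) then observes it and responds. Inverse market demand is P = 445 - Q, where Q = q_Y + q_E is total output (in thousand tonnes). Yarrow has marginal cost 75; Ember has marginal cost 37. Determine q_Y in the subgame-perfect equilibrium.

166

The follower Ember best-responds to any q_Y: π_E = (445 - Q)q_E - 37q_E.
Follower FOC: 408 - q_Y - 2q_E = 0, so q_E(q_Y) = (408 - q_Y)/2.
The leader anticipates this reaction. Substituting into P = 445 - Q gives P = 241 - (1/2)q_Y, so π_Y = (241 - (1/2)q_Y)q_Y - 75q_Y.
Maximising: ∂π_Y/∂q_Y = 166 - q_Y = 0, giving q_Y = 166.
Then q_E = (408 - 166)/2 = 121.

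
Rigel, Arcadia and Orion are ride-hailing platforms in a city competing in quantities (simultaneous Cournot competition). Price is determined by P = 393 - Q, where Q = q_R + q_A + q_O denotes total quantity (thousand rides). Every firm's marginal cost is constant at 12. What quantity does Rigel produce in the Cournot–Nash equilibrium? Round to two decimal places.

95.25

Each firm earns π_i = (393 - Q)q_i - 12q_i.
Setting ∂π_i/∂q_i = 0 with rivals' quantities fixed: 381 - 2q_i - Σ_{j≠i} q_j = 0.
By symmetry each firm produces the same amount; substituting Σ_{j≠i} q_j = 2q_i yields q_i = 381/4.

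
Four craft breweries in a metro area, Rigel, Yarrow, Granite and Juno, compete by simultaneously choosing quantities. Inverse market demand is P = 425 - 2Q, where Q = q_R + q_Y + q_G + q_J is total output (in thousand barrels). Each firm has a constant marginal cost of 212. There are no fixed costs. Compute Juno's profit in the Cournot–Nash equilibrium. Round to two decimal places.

Each firm earns π_i = (425 - 2Q)q_i - 212q_i.
Setting ∂π_i/∂q_i = 0 with rivals' quantities fixed: 213 - 4q_i - 2·Σ_{j≠i} q_j = 0.
By symmetry each firm produces the same amount; substituting Σ_{j≠i} q_j = 3q_i yields q_i = 213/10.
Price P = 425 - 2·(426/5) = 1273/5.
Juno's profit: (1273/5 - 212)·(213/10) = 907.3800.

907.38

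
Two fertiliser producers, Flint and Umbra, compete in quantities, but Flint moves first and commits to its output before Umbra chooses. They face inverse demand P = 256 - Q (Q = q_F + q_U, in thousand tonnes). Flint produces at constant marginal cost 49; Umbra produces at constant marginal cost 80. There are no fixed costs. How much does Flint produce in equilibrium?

119

The follower Umbra best-responds to any q_F: π_U = (256 - Q)q_U - 80q_U.
Setting the follower's marginal profit to zero, 176 - q_F - 2q_U = 0, i.e. q_U = (176 - q_F)/2.
Flint substitutes q_U(q_F) into its own profit: π_F = q_F(256 - q_F - (176 - q_F)/2) - 49q_F = (168 - (1/2)q_F)q_F - 49q_F.
Leader FOC: 119 - q_F = 0, so q_F = 119.
Then q_U = (176 - 119)/2 = 57/2.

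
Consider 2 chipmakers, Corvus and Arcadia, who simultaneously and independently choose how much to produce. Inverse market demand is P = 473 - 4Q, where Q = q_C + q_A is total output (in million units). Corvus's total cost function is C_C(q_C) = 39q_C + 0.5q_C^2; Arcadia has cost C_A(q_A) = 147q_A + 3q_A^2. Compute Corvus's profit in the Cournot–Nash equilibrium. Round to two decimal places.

8468.92

Corvus's profit: π_C = (473 - 4Q)q_C - (39q_C + (1/2)q_C²). Setting ∂π_C/∂q_C = 0: 434 - 9q_C - 4(q_A) = 0.
Arcadia's first-order condition: 326 - 14q_A - 4(q_C) = 0.
Rearranging gives the reaction functions q_C = (434 - 4q_A)/9 and q_A = (326 - 4q_C)/14.
Solving the pair: q_C = 43.3818, q_A = 599/55.
Price P = 473 - 4·(597/11) = 255.9091.
Corvus's profit: 255.9091·43.3818 - 39·43.3818 - (1/2)·43.3818² = 8468.9197.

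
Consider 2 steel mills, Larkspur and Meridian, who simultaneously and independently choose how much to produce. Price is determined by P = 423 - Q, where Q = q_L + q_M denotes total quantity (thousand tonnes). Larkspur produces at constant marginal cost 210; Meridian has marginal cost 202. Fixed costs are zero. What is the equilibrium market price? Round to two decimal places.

278.33

Larkspur's profit: π_L = (423 - Q)q_L - (210q_L). Setting ∂π_L/∂q_L = 0: 213 - 2q_L - (q_M) = 0.
Meridian's profit: π_M = (423 - Q)q_M - (202q_M). Setting ∂π_M/∂q_M = 0: 221 - 2q_M - (q_L) = 0.
So q_L = (213 - q_M)/2 and q_M = (221 - q_L)/2.
Substituting one into the other gives q_L = 205/3 and q_M = 229/3.
Total output Q = 434/3, so price P = 423 - 434/3 = 835/3.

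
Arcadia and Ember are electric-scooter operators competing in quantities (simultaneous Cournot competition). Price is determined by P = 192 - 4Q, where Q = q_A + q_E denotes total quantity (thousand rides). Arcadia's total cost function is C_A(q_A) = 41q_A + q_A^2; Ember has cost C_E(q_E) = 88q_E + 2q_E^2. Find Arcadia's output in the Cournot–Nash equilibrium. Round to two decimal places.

13.42

Arcadia's profit: π_A = (192 - 4Q)q_A - (41q_A + q_A²). Setting ∂π_A/∂q_A = 0: 151 - 10q_A - 4(q_E) = 0.
Ember's first-order condition: 104 - 12q_E - 4(q_A) = 0.
Best responses: q_A = (151 - 4q_E)/10, q_E = (104 - 4q_A)/12.
Solving the pair: q_A = 349/26, q_E = 109/26.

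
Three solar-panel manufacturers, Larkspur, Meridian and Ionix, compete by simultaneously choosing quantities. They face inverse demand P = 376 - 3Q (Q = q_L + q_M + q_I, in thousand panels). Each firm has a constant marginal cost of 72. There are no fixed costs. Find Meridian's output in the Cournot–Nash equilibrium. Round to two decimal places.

A representative firm's profit is π_i = q_i(376 - 3Q) - 72q_i.
First-order condition (treating rivals' output as given): 304 - 6q_i - 3·Σ_{j≠i} q_j = 0.
With identical firms every q_j equals q_i, so Σ_{j≠i} q_j = 2q_i and 304 = 12q_i, giving q_i = 76/3.

25.33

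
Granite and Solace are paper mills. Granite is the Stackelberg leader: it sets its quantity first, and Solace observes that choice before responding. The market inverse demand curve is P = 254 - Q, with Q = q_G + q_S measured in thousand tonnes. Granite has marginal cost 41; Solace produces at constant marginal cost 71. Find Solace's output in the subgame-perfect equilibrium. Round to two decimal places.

30.75

The follower Solace best-responds to any q_G: π_S = (254 - Q)q_S - 71q_S.
Setting the follower's marginal profit to zero, 183 - q_G - 2q_S = 0, i.e. q_S = (183 - q_G)/2.
Granite substitutes q_S(q_G) into its own profit: π_G = q_G(254 - q_G - (183 - q_G)/2) - 41q_G = (325/2 - (1/2)q_G)q_G - 41q_G.
Leader FOC: 243/2 - q_G = 0, so q_G = 243/2.
Then q_S = (183 - 243/2)/2 = 123/4.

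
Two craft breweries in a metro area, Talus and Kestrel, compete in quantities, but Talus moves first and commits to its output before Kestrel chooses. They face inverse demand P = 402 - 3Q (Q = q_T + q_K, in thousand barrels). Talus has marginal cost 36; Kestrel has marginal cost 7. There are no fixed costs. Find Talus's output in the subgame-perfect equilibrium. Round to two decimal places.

56.17

Solve by backward induction. Given q_T, the follower Kestrel maximises π_K = (402 - 3q_T - 3q_K)q_K - 7q_K.
Follower FOC: 395 - 3q_T - 6q_K = 0, so q_K(q_T) = (395 - 3q_T)/6.
The leader anticipates this reaction. Substituting into P = 402 - 3Q gives P = 409/2 - (3/2)q_T, so π_T = (409/2 - (3/2)q_T)q_T - 36q_T.
The leader's first-order condition 337/2 - 3q_T = 0 yields q_T = 337/6.
Then q_K = (395 - 3·(337/6))/6 = 151/4.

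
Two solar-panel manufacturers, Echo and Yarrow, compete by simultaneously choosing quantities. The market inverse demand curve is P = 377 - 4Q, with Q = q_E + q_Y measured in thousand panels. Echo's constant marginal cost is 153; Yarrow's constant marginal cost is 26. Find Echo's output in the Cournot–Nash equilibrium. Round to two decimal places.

8.08

Echo's profit: π_E = (377 - 4Q)q_E - (153q_E). Setting ∂π_E/∂q_E = 0: 224 - 8q_E - 4(q_Y) = 0.
Yarrow's first-order condition: 351 - 8q_Y - 4(q_E) = 0.
Rearranging gives the reaction functions q_E = (224 - 4q_Y)/8 and q_Y = (351 - 4q_E)/8.
Solving the pair: q_E = 97/12, q_Y = 239/6.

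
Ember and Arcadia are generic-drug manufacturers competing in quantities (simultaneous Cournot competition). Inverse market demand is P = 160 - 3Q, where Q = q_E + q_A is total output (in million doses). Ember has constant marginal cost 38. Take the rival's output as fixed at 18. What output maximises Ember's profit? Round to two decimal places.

With the rival's output fixed at 18, Ember's profit is π_E = (160 - 3·18 - 3q_E)q_E - (38q_E) = (106 - 3q_E)q_E - (38q_E).
∂π_E/∂q_E = 68 - 6q_E = 0, so q_E = 34/3.

11.33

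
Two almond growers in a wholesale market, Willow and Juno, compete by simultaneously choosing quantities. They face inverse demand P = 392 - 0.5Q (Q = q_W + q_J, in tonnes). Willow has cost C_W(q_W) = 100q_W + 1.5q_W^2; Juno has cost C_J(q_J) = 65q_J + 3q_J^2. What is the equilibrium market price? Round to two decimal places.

337.18

Willow's profit: π_W = (392 - 0.5Q)q_W - (100q_W + (3/2)q_W²). Setting ∂π_W/∂q_W = 0: 292 - 4q_W - (1/2)(q_J) = 0.
Juno's first-order condition: 327 - 7q_J - (1/2)(q_W) = 0.
Rearranging gives the reaction functions q_W = (292 - (1/2)q_J)/4 and q_J = (327 - (1/2)q_W)/7.
Solving the pair: q_W = 67.7658, q_J = 41.8739.
Total output Q = 109.6396, so price P = 392 - (1/2)·109.6396 = 337.1802.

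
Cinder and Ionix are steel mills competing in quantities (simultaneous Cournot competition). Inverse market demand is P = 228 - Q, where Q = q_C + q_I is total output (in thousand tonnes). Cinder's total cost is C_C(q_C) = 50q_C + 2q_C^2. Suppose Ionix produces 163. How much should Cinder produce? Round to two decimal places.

2.50

With the rival's output fixed at 163, Cinder's profit is π_C = (228 - 163 - q_C)q_C - (50q_C + 2q_C²) = (65 - q_C)q_C - (50q_C + 2q_C²).
∂π_C/∂q_C = 15 - 6q_C = 0, so q_C = 5/2.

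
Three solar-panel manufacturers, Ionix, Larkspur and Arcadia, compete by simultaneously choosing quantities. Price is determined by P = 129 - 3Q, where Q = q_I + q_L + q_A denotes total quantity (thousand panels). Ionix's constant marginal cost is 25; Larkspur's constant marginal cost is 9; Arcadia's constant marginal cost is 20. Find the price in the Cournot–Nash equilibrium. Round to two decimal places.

45.75

Ionix's profit: π_I = (129 - 3Q)q_I - (25q_I). Setting ∂π_I/∂q_I = 0: 104 - 6q_I - 3(q_L + q_A) = 0.
Larkspur's first-order condition: 120 - 6q_L - 3(q_I + q_A) = 0.
Arcadia's first-order condition: 109 - 6q_A - 3(q_I + q_L) = 0.
Adding the 3 first-order conditions: 333 − 12Q = 0, so Q = 111/4.
Back-substituting: q_I = (104 − 333/4)/3 = 83/12, q_L = (120 − 333/4)/3 = 49/4, q_A = (109 − 333/4)/3 = 103/12.
Total output Q = 111/4, so price P = 129 - 3·(111/4) = 183/4.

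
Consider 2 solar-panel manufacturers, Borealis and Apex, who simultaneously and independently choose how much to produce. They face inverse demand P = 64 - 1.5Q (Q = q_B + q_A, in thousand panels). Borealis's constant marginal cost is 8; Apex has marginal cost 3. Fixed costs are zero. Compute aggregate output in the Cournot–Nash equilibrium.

Borealis's profit: π_B = (64 - 1.5Q)q_B - (8q_B). Setting ∂π_B/∂q_B = 0: 56 - 3q_B - (3/2)(q_A) = 0.
Apex's first-order condition: 61 - 3q_A - (3/2)(q_B) = 0.
Best responses: q_B = (56 - (3/2)q_A)/3, q_A = (61 - (3/2)q_B)/3.
Substituting one into the other gives q_B = 34/3 and q_A = 44/3.
Total output Q = 34/3 + 44/3 = 26.

26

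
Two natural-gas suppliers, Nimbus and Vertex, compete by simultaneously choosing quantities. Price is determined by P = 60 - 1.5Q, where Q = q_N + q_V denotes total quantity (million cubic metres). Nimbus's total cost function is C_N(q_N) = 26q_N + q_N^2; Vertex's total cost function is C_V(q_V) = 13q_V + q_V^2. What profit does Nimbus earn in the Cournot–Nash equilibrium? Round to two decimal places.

47.82

Nimbus's profit: π_N = (60 - 1.5Q)q_N - (26q_N + q_N²). Setting ∂π_N/∂q_N = 0: 34 - 5q_N - (3/2)(q_V) = 0.
Vertex's profit: π_V = (60 - 1.5Q)q_V - (13q_V + q_V²). Setting ∂π_V/∂q_V = 0: 47 - 5q_V - (3/2)(q_N) = 0.
So q_N = (34 - (3/2)q_V)/5 and q_V = (47 - (3/2)q_N)/5.
Substituting one into the other gives q_N = 398/91 and q_V = 736/91.
Price P = 60 - (3/2)·(162/13) = 537/13.
Nimbus's profit: (537/13)·(398/91) - 26·(398/91) - (398/91)² = 47.8215.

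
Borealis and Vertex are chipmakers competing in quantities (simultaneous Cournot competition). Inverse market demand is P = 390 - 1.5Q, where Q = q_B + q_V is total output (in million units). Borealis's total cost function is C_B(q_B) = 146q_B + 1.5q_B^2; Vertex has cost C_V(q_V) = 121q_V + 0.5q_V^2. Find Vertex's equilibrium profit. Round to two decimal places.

6584.77

Borealis's profit: π_B = (390 - 1.5Q)q_B - (146q_B + (3/2)q_B²). Setting ∂π_B/∂q_B = 0: 244 - 6q_B - (3/2)(q_V) = 0.
Vertex's first-order condition: 269 - 4q_V - (3/2)(q_B) = 0.
So q_B = (244 - (3/2)q_V)/6 and q_V = (269 - (3/2)q_B)/4.
Substituting one into the other gives q_B = 26.3218 and q_V = 1664/29.
Price P = 390 - (3/2)·83.7011 = 264.4483.
Vertex's profit: 264.4483·(1664/29) - 121·(1664/29) - (1/2)(1664/29)² = 6584.7705.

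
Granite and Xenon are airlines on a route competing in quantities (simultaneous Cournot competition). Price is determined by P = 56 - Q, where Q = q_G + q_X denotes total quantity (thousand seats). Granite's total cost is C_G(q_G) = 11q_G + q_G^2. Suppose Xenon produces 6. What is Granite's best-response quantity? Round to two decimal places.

With the rival's output fixed at 6, Granite's profit is π_G = (56 - 6 - q_G)q_G - (11q_G + q_G²) = (50 - q_G)q_G - (11q_G + q_G²).
∂π_G/∂q_G = 39 - 4q_G = 0, so q_G = 39/4.

9.75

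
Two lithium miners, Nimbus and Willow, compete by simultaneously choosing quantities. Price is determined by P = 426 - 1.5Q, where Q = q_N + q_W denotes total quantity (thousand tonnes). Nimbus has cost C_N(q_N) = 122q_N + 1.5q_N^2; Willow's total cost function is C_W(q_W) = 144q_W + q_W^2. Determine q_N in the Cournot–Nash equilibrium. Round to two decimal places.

Nimbus's profit: π_N = (426 - 1.5Q)q_N - (122q_N + (3/2)q_N²). Setting ∂π_N/∂q_N = 0: 304 - 6q_N - (3/2)(q_W) = 0.
Willow's profit: π_W = (426 - 1.5Q)q_W - (144q_W + q_W²). Setting ∂π_W/∂q_W = 0: 282 - 5q_W - (3/2)(q_N) = 0.
So q_N = (304 - (3/2)q_W)/6 and q_W = (282 - (3/2)q_N)/5.
Solving the pair: q_N = 39.5315, q_W = 1648/37.

39.53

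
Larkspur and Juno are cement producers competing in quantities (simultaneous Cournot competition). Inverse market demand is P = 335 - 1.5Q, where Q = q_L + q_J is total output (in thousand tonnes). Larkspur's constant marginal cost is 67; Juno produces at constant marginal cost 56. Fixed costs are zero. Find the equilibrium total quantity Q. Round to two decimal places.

Larkspur's profit: π_L = (335 - 1.5Q)q_L - (67q_L). Setting ∂π_L/∂q_L = 0: 268 - 3q_L - (3/2)(q_J) = 0.
Juno's profit: π_J = (335 - 1.5Q)q_J - (56q_J). Setting ∂π_J/∂q_J = 0: 279 - 3q_J - (3/2)(q_L) = 0.
Rearranging gives the reaction functions q_L = (268 - (3/2)q_J)/3 and q_J = (279 - (3/2)q_L)/3.
Solving the pair: q_L = 514/9, q_J = 580/9.
Total output Q = 514/9 + 580/9 = 1094/9.

121.56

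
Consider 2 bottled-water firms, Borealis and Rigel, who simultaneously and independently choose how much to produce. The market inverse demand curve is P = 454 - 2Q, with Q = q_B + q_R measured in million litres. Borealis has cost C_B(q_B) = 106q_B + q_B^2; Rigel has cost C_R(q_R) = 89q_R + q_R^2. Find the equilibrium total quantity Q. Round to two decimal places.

Borealis's profit: π_B = (454 - 2Q)q_B - (106q_B + q_B²). Setting ∂π_B/∂q_B = 0: 348 - 6q_B - 2(q_R) = 0.
Rigel's profit: π_R = (454 - 2Q)q_R - (89q_R + q_R²). Setting ∂π_R/∂q_R = 0: 365 - 6q_R - 2(q_B) = 0.
Best responses: q_B = (348 - 2q_R)/6, q_R = (365 - 2q_B)/6.
Substituting one into the other gives q_B = 679/16 and q_R = 747/16.
Total output Q = 679/16 + 747/16 = 713/8.

89.13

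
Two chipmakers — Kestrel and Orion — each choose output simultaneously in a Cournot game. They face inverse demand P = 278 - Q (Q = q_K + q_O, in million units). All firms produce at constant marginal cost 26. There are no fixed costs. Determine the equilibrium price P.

Each firm earns π_i = (278 - Q)q_i - 26q_i.
First-order condition (treating rivals' output as given): 252 - 2q_i - q_j = 0.
By symmetry each firm produces the same amount; substituting q_j = q_i yields q_i = 252/3 = 84.
Total output Q = 168, so price P = 278 - 168 = 110.

110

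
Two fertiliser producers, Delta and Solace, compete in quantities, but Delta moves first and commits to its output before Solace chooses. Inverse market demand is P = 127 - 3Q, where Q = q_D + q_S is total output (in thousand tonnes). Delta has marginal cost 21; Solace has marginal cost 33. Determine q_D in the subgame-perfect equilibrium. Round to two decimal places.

Solve by backward induction. Given q_D, the follower Solace maximises π_S = (127 - 3q_D - 3q_S)q_S - 33q_S.
Setting the follower's marginal profit to zero, 94 - 3q_D - 6q_S = 0, i.e. q_S = (94 - 3q_D)/6.
The leader anticipates this reaction. Substituting into P = 127 - 3Q gives P = 80 - (3/2)q_D, so π_D = (80 - (3/2)q_D)q_D - 21q_D.
Leader FOC: 59 - 3q_D = 0, so q_D = 59/3.
Then q_S = (94 - 3·(59/3))/6 = 35/6.

19.67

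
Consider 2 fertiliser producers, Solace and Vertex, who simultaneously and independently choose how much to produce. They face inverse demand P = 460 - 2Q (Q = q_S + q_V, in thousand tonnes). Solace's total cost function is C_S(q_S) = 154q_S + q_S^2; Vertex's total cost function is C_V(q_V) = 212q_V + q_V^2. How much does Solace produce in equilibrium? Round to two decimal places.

41.88

Solace's profit: π_S = (460 - 2Q)q_S - (154q_S + q_S²). Setting ∂π_S/∂q_S = 0: 306 - 6q_S - 2(q_V) = 0.
Vertex's first-order condition: 248 - 6q_V - 2(q_S) = 0.
Best responses: q_S = (306 - 2q_V)/6, q_V = (248 - 2q_S)/6.
Solving the pair: q_S = 335/8, q_V = 219/8.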